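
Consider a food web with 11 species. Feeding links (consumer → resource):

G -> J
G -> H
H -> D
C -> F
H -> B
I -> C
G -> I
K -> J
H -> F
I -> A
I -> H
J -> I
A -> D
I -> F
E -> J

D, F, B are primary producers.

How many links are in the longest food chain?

4 links

One longest chain: D → H → I → J → K.
It has 5 species and 4 links.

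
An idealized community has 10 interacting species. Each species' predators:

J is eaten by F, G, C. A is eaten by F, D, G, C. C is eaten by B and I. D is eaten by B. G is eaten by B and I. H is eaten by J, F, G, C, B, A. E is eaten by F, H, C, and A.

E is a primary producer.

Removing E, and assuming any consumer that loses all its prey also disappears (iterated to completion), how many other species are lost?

Remove E.
Round 1: H (all prey gone) → extinct.
Round 2: J (all prey gone), A (all prey gone) → extinct.
Round 3: C (all prey gone), G (all prey gone), D (all prey gone), F (all prey gone) → extinct.
Round 4: B (all prey gone), I (all prey gone) → extinct.
No further losses. Total secondary extinctions: 9.

9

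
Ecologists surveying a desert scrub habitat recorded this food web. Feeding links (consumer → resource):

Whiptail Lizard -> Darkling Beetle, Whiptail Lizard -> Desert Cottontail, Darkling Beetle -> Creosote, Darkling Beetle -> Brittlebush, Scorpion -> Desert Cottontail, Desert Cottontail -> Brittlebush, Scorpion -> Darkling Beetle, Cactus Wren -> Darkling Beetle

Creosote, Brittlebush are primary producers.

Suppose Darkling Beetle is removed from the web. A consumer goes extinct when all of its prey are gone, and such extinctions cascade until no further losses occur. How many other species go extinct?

1

Remove Darkling Beetle.
Round 1: Cactus Wren (all prey gone) → extinct.
No further losses. Total secondary extinctions: 1.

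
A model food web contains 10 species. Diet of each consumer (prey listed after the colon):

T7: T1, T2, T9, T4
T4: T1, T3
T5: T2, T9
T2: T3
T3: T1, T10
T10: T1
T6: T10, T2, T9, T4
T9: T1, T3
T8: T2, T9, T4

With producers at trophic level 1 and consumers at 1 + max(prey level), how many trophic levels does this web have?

Producers (level 1): T1.
T1 → T10 → T3 → T2 → T6 gives T6 level 5.
No species has a prey at level 5, so no species reaches level 6.

5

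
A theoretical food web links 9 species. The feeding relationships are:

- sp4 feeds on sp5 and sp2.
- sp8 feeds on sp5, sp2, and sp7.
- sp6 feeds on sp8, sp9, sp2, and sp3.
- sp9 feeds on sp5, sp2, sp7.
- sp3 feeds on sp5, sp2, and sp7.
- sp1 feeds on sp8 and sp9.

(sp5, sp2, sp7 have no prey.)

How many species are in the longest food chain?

3 species

One longest chain: sp5 → sp8 → sp1.
It has 3 species and 2 links.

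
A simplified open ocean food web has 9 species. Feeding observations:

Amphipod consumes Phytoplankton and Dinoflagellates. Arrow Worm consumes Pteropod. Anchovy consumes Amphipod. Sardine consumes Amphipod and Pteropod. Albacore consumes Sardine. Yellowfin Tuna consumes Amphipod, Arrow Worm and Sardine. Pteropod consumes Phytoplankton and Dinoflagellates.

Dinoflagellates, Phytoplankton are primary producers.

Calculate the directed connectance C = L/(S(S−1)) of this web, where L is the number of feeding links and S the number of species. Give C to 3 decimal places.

C = 0.167

The web has S = 9 species and L = 12 feeding links.
C = L / (S(S−1)) = 12 / 72 = 0.1667 ≈ 0.167.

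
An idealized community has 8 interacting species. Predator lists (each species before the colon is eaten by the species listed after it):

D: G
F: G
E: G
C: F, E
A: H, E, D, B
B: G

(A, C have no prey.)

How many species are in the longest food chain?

3 species

One longest chain: C → F → G.
It has 3 species and 2 links.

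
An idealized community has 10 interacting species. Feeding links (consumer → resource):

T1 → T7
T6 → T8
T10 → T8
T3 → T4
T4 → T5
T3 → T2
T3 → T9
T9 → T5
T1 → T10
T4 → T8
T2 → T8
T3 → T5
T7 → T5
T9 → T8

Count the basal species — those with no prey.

Basal species (no prey listed): T5, T8.
Count: 2.

2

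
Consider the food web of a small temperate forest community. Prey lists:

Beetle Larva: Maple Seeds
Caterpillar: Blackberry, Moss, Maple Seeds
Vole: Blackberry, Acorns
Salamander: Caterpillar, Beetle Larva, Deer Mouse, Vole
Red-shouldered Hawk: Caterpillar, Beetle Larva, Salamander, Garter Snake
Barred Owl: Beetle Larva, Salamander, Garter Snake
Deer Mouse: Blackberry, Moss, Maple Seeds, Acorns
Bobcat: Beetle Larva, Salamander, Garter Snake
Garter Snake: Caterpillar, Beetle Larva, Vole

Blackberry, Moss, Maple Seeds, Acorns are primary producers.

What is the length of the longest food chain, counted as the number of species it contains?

One longest chain: Blackberry → Caterpillar → Salamander → Bobcat.
It has 4 species and 3 links.

4 species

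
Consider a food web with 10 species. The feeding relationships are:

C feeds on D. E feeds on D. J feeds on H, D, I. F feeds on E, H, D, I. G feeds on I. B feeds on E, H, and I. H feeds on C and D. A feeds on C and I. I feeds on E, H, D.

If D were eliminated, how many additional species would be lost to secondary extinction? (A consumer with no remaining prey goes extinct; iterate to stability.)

9

Remove D.
Round 1: E (all prey gone), C (all prey gone) → extinct.
Round 2: H (all prey gone) → extinct.
Round 3: I (all prey gone) → extinct.
Round 4: J (all prey gone), F (all prey gone), A (all prey gone), G (all prey gone), B (all prey gone) → extinct.
No further losses. Total secondary extinctions: 9.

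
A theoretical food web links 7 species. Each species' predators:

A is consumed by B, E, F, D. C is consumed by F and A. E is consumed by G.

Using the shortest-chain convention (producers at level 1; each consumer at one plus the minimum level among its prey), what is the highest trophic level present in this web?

4

Producers (level 1): C.
Following each consumer down to its lowest-level prey: C → A → E → G (levels 1 through 4).
All prey of G (E 3) are at level 3 or above, so G is at level 1 + 3 = 4.
Every consumer has at least one prey at level 3 or below, so none exceeds level 4.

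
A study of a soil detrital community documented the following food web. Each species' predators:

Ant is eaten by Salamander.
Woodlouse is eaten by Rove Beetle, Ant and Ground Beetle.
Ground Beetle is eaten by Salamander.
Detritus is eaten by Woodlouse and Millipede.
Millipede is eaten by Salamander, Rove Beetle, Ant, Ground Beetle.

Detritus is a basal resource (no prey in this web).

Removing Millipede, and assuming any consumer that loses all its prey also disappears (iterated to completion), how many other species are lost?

Remove Millipede.
Every predator of it retains at least one other prey: Rove Beetle still has Woodlouse; Ant still has Woodlouse; Ground Beetle still has Woodlouse; Salamander still has Ant, Ground Beetle.
No consumer loses all prey, so no secondary extinctions occur.

0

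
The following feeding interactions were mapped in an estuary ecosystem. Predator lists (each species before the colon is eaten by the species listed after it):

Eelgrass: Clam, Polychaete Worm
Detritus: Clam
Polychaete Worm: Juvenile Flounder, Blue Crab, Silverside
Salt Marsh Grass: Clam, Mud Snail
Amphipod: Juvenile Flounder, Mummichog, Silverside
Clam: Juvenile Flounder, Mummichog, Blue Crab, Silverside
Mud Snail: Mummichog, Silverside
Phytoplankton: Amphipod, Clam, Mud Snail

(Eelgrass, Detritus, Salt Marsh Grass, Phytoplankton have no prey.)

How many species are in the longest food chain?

One longest chain: Phytoplankton → Amphipod → Juvenile Flounder.
It has 3 species and 2 links.

3 species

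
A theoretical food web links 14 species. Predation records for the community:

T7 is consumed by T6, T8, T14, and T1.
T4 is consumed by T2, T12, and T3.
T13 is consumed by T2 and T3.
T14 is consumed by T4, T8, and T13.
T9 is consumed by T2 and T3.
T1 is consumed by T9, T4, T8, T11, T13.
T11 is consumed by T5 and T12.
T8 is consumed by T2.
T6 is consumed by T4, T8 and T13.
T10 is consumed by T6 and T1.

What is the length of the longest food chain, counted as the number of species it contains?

4 species

One longest chain: T10 → T6 → T13 → T3.
It has 4 species and 3 links.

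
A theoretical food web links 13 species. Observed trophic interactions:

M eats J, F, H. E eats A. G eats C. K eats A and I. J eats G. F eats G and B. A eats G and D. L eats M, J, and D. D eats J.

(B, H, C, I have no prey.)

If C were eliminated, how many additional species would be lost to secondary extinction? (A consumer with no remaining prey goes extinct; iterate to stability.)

Remove C.
Round 1: G (all prey gone) → extinct.
Round 2: J (all prey gone) → extinct.
Round 3: D (all prey gone) → extinct.
Round 4: A (all prey gone) → extinct.
Round 5: E (all prey gone) → extinct.
No further losses. Total secondary extinctions: 5.

5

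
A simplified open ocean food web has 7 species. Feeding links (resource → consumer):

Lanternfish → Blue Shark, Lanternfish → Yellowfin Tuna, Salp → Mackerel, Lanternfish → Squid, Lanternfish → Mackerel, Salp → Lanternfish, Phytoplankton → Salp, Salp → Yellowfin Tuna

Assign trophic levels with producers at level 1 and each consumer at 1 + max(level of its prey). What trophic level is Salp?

Phytoplankton is a producer → level 1.
Salp eats Phytoplankton → level 2.

Trophic level 2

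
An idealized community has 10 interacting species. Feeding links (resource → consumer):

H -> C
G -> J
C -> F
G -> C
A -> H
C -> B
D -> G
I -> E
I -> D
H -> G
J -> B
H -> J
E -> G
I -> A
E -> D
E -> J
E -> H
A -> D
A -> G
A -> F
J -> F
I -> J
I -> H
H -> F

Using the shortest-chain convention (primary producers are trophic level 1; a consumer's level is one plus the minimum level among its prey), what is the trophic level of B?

Trophic level 3

I is a producer → level 1.
J eats I → level 2.
B eats J → level 3.
No prey of B is below level 2, so 3 is the minimum.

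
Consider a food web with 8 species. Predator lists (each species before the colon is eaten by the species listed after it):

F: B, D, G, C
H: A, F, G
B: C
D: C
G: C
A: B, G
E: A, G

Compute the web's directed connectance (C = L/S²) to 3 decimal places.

The web has S = 8 species and L = 14 feeding links.
C = L / S² = 14 / 64 = 0.2188 ≈ 0.219.

C = 0.219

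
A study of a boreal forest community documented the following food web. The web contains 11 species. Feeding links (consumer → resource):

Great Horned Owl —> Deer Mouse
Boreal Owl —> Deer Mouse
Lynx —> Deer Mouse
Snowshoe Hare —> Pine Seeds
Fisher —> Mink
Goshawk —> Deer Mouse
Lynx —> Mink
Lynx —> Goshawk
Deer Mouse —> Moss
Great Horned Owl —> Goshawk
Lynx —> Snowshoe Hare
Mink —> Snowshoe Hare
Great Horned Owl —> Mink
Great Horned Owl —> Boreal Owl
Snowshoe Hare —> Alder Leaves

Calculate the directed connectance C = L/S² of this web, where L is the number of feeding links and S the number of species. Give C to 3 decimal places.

C = 0.124

The web has S = 11 species and L = 15 feeding links.
C = L / S² = 15 / 121 = 0.1240 ≈ 0.124.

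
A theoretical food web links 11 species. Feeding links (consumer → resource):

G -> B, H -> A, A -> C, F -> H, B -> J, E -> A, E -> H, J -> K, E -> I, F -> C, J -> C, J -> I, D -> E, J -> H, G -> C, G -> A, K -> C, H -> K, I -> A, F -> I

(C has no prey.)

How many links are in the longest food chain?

One longest chain: C → K → H → J → B → G.
It has 6 species and 5 links.

5 links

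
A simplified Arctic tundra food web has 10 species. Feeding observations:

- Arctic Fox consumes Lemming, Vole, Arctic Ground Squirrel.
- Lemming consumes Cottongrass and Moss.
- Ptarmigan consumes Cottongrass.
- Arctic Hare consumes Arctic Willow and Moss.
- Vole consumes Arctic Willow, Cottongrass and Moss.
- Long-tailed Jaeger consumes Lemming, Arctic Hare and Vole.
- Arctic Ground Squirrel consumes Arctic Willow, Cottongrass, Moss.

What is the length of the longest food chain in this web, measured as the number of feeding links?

2 links

One longest chain: Arctic Willow → Vole → Arctic Fox.
It has 3 species and 2 links.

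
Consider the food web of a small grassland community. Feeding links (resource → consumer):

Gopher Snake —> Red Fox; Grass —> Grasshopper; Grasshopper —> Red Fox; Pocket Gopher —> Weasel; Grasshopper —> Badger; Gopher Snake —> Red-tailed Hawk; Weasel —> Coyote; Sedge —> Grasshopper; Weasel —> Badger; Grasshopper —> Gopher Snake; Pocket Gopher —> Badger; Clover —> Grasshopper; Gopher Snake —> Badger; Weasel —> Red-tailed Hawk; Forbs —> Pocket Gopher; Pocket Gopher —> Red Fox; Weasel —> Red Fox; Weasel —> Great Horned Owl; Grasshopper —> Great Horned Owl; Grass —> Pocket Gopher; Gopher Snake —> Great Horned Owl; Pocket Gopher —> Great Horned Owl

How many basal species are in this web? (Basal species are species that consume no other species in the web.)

Basal species (no prey listed): Sedge, Forbs, Grass, Clover.
Count: 4.

4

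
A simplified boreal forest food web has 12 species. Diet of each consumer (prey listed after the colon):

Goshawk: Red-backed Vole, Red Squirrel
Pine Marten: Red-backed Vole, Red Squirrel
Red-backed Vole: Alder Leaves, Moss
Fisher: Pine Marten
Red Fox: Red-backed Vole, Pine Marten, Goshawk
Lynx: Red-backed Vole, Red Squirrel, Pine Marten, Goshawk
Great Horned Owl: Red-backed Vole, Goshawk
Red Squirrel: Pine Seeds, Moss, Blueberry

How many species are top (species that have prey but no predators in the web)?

4

Top species (has prey, but nothing eats it): Great Horned Owl, Lynx, Fisher, Red Fox.
Count: 4.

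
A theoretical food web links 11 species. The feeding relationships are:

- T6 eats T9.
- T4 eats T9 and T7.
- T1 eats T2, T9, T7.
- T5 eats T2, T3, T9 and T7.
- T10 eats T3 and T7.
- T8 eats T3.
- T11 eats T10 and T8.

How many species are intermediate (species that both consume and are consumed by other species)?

2

Intermediate species (has both prey and predators): T8, T10.
Count: 2.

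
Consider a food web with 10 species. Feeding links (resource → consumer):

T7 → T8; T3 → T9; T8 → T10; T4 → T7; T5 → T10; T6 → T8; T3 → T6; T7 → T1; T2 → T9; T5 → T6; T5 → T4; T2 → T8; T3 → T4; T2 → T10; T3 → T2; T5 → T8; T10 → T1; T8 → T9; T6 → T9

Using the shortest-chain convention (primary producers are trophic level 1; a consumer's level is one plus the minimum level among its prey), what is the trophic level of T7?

Trophic level 3

T3 is a producer → level 1.
T4 eats T3 → level 2.
T7 eats T4 → level 3.
No prey of T7 is below level 2, so 3 is the minimum.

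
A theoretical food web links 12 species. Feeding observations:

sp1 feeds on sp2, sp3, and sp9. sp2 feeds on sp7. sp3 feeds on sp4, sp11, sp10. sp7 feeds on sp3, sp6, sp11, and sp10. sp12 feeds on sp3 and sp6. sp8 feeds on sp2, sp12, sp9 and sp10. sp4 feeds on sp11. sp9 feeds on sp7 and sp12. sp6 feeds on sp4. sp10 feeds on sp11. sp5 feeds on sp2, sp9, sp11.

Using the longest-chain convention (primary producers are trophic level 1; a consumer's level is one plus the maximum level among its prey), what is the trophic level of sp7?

Trophic level 4

sp11 is a producer → level 1.
sp10 eats sp11 → level 2.
sp3 eats sp10 (level 2); other prey at levels: sp11 1, sp4 2 → level 3.
sp7 eats sp3 (level 3); other prey at levels: sp11 1, sp10 2, sp6 3 → level 4.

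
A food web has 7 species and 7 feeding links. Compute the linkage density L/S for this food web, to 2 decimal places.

There are L = 7 links among S = 7 species.
L/S = 7/7 = 1.0000 ≈ 1.00.

L/S = 1.00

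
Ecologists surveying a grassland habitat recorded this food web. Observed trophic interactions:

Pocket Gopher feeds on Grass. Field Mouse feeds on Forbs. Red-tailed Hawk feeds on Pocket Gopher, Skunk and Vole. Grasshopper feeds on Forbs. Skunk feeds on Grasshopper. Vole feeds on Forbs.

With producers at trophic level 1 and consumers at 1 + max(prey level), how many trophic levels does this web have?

Producers (level 1): Grass, Forbs.
Forbs → Grasshopper → Skunk → Red-tailed Hawk gives Red-tailed Hawk level 4.
No species has a prey at level 4, so no species reaches level 5.

4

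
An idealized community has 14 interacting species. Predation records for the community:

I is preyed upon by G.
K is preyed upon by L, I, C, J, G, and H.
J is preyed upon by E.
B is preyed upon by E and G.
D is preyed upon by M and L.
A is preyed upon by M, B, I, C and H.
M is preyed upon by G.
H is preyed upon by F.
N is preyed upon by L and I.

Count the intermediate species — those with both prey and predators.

Intermediate species (has both prey and predators): J, B, I, H, M.
Count: 5.

5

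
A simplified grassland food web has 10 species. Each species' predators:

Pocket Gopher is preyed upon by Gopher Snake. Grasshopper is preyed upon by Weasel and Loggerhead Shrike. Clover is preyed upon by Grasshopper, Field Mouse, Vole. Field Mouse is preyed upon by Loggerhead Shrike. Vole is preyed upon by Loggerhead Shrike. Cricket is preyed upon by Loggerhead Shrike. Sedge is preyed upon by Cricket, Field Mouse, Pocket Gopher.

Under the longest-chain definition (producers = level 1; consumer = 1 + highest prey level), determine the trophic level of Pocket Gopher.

Trophic level 2

Sedge is a producer → level 1.
Pocket Gopher eats Sedge → level 2.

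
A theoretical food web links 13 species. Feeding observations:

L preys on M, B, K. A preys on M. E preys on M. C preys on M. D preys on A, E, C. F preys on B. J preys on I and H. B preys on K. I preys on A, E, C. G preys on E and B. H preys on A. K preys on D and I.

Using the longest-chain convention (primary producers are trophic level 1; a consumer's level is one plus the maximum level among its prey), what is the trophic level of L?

Trophic level 6

M is a producer → level 1.
E eats M → level 2.
D eats E (level 2); other prey at levels: C 2, A 2 → level 3.
K eats D (level 3); other prey at levels: I 3 → level 4.
B eats K → level 5.
L eats B (level 5); other prey at levels: M 1, K 4 → level 6.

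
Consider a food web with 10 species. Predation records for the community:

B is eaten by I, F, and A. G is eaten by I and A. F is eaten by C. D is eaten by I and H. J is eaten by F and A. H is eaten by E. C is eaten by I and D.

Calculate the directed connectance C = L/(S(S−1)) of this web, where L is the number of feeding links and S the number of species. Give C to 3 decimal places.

The web has S = 10 species and L = 13 feeding links.
C = L / (S(S−1)) = 13 / 90 = 0.1444 ≈ 0.144.

C = 0.144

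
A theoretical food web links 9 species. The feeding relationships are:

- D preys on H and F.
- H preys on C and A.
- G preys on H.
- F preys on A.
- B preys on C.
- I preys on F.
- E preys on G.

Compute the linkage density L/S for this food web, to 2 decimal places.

There are L = 9 links among S = 9 species.
L/S = 9/9 = 1.0000 ≈ 1.00.

L/S = 1.00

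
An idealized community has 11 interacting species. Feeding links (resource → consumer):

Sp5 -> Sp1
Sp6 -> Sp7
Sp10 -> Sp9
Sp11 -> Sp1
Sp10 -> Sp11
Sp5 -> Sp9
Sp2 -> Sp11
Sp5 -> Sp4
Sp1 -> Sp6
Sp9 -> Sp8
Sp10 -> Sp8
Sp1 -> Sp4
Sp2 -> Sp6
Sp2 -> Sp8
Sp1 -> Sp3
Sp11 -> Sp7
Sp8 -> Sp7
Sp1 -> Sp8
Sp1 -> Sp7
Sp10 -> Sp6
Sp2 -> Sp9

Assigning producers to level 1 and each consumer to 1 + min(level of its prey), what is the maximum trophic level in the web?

Producers (level 1): Sp5, Sp2, Sp10.
Following each consumer down to its lowest-level prey: Sp2 → Sp6 → Sp7 (levels 1 through 3).
All prey of Sp7 (Sp6 2, Sp11 2, Sp1 2, Sp8 2) are at level 2 or above, so Sp7 is at level 1 + 2 = 3.
Every consumer has at least one prey at level 2 or below, so none exceeds level 3.

3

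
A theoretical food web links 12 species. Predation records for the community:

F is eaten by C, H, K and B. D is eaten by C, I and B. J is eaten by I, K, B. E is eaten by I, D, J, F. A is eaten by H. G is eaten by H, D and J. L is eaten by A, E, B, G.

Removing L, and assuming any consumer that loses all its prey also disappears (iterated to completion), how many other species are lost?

Remove L.
Round 1: A (all prey gone), E (all prey gone), G (all prey gone) → extinct.
Round 2: J (all prey gone), F (all prey gone), D (all prey gone) → extinct.
Round 3: H (all prey gone), B (all prey gone), I (all prey gone), C (all prey gone), K (all prey gone) → extinct.
No further losses. Total secondary extinctions: 11.

11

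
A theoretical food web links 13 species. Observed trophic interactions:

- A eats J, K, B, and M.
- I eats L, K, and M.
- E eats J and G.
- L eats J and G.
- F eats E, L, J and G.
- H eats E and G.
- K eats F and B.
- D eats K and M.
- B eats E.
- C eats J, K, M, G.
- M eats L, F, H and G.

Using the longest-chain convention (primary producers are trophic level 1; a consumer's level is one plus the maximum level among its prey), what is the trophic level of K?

J is a producer → level 1.
E eats J (level 1); other prey at levels: G 1 → level 2.
B eats E → level 3.
K eats B (level 3); other prey at levels: F 3 → level 4.

Trophic level 4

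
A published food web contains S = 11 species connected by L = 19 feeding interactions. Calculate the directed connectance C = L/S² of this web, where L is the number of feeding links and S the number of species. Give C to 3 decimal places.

C = 0.157

The web has S = 11 species and L = 19 feeding links.
C = L / S² = 19 / 121 = 0.1570 ≈ 0.157.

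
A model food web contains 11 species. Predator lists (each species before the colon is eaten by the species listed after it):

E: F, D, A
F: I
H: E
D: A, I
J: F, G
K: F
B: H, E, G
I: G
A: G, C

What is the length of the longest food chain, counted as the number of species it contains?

One longest chain: B → H → E → F → I → G.
It has 6 species and 5 links.

6 species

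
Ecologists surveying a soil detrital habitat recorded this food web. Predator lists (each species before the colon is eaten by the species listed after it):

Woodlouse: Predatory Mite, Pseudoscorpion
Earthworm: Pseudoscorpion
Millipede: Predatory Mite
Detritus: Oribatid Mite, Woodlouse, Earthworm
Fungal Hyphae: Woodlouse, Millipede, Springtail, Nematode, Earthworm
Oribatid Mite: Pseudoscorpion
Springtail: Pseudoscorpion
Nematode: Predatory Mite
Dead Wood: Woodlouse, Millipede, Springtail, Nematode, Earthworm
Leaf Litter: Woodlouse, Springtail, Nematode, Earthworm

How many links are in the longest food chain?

2 links

One longest chain: Fungal Hyphae → Nematode → Predatory Mite.
It has 3 species and 2 links.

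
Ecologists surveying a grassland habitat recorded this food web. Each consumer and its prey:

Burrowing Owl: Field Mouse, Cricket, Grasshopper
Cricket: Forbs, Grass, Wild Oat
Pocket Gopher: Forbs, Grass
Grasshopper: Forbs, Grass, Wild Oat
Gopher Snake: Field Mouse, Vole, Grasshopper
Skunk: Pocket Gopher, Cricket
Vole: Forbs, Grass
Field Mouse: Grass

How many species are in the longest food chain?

3 species

One longest chain: Grass → Field Mouse → Gopher Snake.
It has 3 species and 2 links.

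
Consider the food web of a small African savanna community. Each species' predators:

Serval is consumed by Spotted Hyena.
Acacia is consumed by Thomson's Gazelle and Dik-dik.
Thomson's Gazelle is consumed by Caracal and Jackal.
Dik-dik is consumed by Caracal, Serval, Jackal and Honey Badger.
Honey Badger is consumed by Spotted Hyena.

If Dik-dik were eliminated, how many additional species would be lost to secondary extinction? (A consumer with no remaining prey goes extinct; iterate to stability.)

Remove Dik-dik.
Round 1: Honey Badger (all prey gone), Serval (all prey gone) → extinct.
Round 2: Spotted Hyena (all prey gone) → extinct.
No further losses. Total secondary extinctions: 3.

3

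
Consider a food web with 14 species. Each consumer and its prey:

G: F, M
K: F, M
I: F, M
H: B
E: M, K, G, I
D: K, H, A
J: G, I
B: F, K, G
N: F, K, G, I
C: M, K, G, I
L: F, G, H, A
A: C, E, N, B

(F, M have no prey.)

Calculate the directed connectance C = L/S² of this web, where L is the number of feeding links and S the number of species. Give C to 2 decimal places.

The web has S = 14 species and L = 35 feeding links.
C = L / S² = 35 / 196 = 0.1786 ≈ 0.18.

C = 0.18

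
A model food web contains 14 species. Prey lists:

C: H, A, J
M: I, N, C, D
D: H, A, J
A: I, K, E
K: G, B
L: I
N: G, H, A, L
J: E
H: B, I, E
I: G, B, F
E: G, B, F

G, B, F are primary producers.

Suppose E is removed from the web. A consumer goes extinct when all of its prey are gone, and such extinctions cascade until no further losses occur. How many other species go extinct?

1

Remove E.
Round 1: J (all prey gone) → extinct.
No further losses. Total secondary extinctions: 1.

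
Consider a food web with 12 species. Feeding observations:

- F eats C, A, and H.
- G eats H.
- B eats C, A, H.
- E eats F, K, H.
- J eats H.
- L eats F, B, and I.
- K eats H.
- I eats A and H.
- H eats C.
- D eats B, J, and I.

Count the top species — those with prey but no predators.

Top species (has prey, but nothing eats it): G, E, L, D.
Count: 4.

4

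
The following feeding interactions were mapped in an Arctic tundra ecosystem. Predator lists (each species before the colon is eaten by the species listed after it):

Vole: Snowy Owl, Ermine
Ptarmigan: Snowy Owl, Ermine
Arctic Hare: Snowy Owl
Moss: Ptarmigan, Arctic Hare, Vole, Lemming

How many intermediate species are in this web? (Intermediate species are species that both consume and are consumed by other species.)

3

Intermediate species (has both prey and predators): Ptarmigan, Arctic Hare, Vole.
Count: 3.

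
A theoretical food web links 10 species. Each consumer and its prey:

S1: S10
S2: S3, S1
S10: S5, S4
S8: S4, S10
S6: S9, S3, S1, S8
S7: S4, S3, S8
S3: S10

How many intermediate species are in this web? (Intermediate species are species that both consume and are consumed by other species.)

Intermediate species (has both prey and predators): S10, S3, S1, S8.
Count: 4.

4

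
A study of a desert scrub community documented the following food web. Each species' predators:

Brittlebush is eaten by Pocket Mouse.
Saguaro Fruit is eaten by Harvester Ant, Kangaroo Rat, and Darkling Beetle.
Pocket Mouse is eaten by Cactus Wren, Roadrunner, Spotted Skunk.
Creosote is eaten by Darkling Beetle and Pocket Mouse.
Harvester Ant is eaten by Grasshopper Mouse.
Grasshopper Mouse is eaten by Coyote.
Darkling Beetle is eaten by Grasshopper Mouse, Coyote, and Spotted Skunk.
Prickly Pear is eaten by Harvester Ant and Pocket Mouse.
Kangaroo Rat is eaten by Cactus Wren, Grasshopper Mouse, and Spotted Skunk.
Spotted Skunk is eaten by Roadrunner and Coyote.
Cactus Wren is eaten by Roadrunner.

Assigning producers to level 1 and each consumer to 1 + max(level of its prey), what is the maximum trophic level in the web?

4

Producers (level 1): Brittlebush, Prickly Pear, Creosote, Saguaro Fruit.
Brittlebush → Pocket Mouse → Spotted Skunk → Roadrunner gives Roadrunner level 4.
No species has a prey at level 4, so no species reaches level 5.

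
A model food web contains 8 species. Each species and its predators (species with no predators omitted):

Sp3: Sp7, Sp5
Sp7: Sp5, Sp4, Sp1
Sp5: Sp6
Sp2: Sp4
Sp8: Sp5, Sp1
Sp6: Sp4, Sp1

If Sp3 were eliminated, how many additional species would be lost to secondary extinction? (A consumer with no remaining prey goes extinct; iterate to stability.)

1

Remove Sp3.
Round 1: Sp7 (all prey gone) → extinct.
No further losses. Total secondary extinctions: 1.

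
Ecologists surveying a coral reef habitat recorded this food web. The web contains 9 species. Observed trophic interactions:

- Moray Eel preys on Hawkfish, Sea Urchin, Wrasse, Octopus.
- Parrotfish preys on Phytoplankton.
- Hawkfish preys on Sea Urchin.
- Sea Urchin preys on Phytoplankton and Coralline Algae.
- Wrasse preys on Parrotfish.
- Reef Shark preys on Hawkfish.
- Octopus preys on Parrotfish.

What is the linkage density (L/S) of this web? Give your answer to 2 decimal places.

There are L = 11 links among S = 9 species.
L/S = 11/9 = 1.2222 ≈ 1.22.

L/S = 1.22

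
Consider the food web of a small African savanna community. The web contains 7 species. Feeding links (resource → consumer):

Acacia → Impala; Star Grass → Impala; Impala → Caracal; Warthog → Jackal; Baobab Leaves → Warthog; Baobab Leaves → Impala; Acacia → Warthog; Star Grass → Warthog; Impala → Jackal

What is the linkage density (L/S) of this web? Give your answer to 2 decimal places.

There are L = 9 links among S = 7 species.
L/S = 9/7 = 1.2857 ≈ 1.29.

L/S = 1.29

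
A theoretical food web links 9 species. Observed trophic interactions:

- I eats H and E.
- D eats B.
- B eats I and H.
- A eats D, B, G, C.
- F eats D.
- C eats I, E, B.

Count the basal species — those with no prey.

3

Basal species (no prey listed): G, E, H.
Count: 3.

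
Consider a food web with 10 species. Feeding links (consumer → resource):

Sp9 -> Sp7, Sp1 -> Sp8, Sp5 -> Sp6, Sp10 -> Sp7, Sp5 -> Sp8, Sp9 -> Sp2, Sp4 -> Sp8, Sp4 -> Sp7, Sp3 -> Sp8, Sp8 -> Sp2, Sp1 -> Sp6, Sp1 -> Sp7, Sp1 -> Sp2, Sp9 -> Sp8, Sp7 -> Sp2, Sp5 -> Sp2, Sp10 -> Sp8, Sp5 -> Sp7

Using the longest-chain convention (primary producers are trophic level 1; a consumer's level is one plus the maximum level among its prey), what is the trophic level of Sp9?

Trophic level 3

Sp2 is a producer → level 1.
Sp8 eats Sp2 → level 2.
Sp9 eats Sp8 (level 2); other prey at levels: Sp2 1, Sp7 2 → level 3.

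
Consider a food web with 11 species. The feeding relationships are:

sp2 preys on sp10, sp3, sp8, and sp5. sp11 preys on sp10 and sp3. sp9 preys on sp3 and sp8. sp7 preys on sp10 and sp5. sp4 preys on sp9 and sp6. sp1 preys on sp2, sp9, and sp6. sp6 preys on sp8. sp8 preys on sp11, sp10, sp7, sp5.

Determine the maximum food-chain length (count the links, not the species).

4 links

One longest chain: sp5 → sp7 → sp8 → sp6 → sp1.
It has 5 species and 4 links.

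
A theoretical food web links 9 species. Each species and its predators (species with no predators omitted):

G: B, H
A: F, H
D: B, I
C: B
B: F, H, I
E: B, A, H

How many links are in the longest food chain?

One longest chain: D → B → F.
It has 3 species and 2 links.

2 links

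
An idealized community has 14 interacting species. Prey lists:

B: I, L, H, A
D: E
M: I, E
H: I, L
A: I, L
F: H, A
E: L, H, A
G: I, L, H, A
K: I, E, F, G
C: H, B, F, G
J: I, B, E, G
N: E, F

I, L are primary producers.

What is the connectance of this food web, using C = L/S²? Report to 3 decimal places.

C = 0.173

The web has S = 14 species and L = 34 feeding links.
C = L / S² = 34 / 196 = 0.1735 ≈ 0.173.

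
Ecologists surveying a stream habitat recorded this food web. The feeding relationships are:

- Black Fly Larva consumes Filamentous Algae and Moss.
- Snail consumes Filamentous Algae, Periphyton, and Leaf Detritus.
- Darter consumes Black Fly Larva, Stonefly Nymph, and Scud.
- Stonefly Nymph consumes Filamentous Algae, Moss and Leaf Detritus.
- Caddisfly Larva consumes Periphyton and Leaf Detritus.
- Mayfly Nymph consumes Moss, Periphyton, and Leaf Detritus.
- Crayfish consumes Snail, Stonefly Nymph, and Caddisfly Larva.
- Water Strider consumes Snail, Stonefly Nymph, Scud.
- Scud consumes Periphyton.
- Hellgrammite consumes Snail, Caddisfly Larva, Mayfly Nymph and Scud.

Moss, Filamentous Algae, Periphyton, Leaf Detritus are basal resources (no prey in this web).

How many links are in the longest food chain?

2 links

One longest chain: Periphyton → Caddisfly Larva → Hellgrammite.
It has 3 species and 2 links.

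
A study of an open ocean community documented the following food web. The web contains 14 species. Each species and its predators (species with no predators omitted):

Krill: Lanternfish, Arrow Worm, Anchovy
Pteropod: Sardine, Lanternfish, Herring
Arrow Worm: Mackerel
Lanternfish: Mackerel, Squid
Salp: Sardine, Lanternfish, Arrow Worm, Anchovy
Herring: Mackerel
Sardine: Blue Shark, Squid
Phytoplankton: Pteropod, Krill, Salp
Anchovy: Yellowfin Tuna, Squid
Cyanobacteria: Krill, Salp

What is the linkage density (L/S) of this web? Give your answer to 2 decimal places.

L/S = 1.64

There are L = 23 links among S = 14 species.
L/S = 23/14 = 1.6429 ≈ 1.64.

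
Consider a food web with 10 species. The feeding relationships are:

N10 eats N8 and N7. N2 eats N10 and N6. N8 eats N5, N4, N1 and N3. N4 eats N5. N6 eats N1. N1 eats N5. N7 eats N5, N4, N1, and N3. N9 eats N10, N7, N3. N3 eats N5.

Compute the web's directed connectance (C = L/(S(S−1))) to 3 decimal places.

The web has S = 10 species and L = 19 feeding links.
C = L / (S(S−1)) = 19 / 90 = 0.2111 ≈ 0.211.

C = 0.211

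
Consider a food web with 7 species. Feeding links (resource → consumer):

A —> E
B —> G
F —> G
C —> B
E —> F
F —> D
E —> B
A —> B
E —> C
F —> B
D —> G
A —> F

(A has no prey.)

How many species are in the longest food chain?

5 species

One longest chain: A → E → F → B → G.
It has 5 species and 4 links.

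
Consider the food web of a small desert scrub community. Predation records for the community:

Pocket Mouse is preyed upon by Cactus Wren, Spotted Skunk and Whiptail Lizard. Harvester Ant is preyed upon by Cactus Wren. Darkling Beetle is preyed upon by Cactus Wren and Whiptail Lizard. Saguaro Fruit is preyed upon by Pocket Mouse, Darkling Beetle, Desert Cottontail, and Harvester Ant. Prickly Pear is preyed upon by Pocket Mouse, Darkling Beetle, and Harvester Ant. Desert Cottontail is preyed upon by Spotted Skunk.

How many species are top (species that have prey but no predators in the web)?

Top species (has prey, but nothing eats it): Spotted Skunk, Cactus Wren, Whiptail Lizard.
Count: 3.

3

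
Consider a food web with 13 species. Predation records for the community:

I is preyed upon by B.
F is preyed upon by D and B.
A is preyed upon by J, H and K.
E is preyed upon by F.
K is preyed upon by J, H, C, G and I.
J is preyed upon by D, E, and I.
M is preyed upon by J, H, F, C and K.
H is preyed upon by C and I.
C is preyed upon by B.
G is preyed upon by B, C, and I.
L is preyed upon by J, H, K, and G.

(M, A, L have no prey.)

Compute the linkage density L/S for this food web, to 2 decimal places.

L/S = 2.31

There are L = 30 links among S = 13 species.
L/S = 30/13 = 2.3077 ≈ 2.31.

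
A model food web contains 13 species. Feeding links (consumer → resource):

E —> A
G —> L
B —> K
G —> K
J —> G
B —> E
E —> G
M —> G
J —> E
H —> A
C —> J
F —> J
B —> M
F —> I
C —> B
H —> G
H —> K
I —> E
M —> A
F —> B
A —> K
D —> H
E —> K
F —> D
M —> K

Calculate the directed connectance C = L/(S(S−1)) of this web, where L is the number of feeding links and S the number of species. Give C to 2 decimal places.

The web has S = 13 species and L = 25 feeding links.
C = L / (S(S−1)) = 25 / 156 = 0.1603 ≈ 0.16.

C = 0.16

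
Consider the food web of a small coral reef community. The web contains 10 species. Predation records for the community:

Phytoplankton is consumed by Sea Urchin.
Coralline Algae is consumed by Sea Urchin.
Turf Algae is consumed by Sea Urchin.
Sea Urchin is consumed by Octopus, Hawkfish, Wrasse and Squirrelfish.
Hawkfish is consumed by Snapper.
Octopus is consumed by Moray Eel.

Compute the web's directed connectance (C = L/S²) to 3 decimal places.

C = 0.090

The web has S = 10 species and L = 9 feeding links.
C = L / S² = 9 / 100 = 0.0900 ≈ 0.090.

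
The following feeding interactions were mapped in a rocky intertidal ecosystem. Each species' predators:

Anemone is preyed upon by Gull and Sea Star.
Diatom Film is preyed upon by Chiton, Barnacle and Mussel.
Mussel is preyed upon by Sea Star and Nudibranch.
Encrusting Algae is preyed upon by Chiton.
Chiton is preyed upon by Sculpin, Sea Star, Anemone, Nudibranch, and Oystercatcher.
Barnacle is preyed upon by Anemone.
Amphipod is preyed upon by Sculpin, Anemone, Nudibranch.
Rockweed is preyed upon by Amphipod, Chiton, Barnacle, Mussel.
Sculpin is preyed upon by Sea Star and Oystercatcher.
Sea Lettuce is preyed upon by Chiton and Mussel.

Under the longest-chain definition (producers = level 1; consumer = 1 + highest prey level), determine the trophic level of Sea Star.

Trophic level 4

Encrusting Algae is a producer → level 1.
Chiton eats Encrusting Algae (level 1); other prey at levels: Sea Lettuce 1, Diatom Film 1, Rockweed 1 → level 2.
Anemone eats Chiton (level 2); other prey at levels: Amphipod 2, Barnacle 2 → level 3.
Sea Star eats Anemone (level 3); other prey at levels: Chiton 2, Mussel 2, Sculpin 3 → level 4.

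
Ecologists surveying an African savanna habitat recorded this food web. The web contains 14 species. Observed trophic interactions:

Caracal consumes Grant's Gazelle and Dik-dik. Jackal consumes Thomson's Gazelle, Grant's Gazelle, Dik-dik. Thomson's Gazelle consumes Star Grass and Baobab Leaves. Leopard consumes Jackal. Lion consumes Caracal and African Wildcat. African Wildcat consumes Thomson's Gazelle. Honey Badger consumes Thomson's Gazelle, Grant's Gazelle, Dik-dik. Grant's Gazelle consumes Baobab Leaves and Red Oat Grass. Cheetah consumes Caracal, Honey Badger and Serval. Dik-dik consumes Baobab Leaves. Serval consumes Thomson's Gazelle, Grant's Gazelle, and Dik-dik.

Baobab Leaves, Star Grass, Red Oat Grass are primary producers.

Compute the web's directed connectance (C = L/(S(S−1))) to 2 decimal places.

C = 0.13

The web has S = 14 species and L = 23 feeding links.
C = L / (S(S−1)) = 23 / 182 = 0.1264 ≈ 0.13.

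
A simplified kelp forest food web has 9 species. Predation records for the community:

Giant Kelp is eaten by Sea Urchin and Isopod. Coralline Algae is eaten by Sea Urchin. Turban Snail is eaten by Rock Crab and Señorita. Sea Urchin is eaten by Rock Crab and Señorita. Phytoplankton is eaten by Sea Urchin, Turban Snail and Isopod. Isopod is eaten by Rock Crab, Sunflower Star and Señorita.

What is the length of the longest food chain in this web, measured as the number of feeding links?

One longest chain: Phytoplankton → Turban Snail → Señorita.
It has 3 species and 2 links.

2 links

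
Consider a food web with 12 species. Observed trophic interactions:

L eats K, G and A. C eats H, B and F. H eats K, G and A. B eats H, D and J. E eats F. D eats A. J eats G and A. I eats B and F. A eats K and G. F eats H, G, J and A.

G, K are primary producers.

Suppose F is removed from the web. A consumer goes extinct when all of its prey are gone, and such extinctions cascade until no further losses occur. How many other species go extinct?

Remove F.
Round 1: E (all prey gone) → extinct.
No further losses. Total secondary extinctions: 1.

1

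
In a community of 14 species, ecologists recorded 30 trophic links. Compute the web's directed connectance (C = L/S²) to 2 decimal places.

C = 0.15

The web has S = 14 species and L = 30 feeding links.
C = L / S² = 30 / 196 = 0.1531 ≈ 0.15.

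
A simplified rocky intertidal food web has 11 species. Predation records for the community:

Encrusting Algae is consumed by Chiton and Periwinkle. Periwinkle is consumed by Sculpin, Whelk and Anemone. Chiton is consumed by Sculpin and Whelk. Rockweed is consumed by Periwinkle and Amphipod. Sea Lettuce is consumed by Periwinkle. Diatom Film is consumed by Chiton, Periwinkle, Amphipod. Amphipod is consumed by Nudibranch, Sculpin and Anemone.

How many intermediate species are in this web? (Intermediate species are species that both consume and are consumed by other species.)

3

Intermediate species (has both prey and predators): Amphipod, Chiton, Periwinkle.
Count: 3.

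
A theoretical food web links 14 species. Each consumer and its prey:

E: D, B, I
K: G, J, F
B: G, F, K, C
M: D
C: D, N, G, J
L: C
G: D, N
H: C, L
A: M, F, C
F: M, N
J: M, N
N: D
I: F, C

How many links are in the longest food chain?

One longest chain: D → N → G → K → B → E.
It has 6 species and 5 links.

5 links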